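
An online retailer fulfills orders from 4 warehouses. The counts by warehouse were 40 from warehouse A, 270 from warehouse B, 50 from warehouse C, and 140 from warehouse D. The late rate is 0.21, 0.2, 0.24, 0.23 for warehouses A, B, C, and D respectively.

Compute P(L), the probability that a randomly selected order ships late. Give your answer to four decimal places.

Total: 40 + 270 + 50 + 140 = 500.
P(A) = 40/500 = 0.08. P(B) = 270/500 = 0.54. P(C) = 50/500 = 0.1. P(D) = 140/500 = 0.28.
By the law of total probability,
P(L) = P(L|A)·P(A) + P(L|B)·P(B) + P(L|C)·P(C) + P(L|D)·P(D)
      = 0.21·0.08 + 0.2·0.54 + 0.24·0.1 + 0.23·0.28
      = 0.0168 + 0.108 + 0.024 + 0.0644 = 0.2132

P(L) ≈ 0.2132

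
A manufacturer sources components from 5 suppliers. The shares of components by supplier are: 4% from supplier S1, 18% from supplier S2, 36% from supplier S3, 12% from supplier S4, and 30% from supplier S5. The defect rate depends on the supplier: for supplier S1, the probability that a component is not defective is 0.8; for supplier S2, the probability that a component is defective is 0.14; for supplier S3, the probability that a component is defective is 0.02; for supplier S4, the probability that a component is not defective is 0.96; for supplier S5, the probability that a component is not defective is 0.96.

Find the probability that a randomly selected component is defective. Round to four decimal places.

P(D) ≈ 0.0572

P(D|S1) = 1 − 0.8 = 0.2.
P(D|S4) = 1 − 0.96 = 0.04.
P(D|S5) = 1 − 0.96 = 0.04.
P(D) = P(D|S1)·P(S1) + P(D|S2)·P(S2) + P(D|S3)·P(S3) + P(D|S4)·P(S4) + P(D|S5)·P(S5)
      = 0.2·0.04 + 0.14·0.18 + 0.02·0.36 + 0.04·0.12 + 0.04·0.3
      = 0.008 + 0.0252 + 0.0072 + 0.0048 + 0.012 = 0.0572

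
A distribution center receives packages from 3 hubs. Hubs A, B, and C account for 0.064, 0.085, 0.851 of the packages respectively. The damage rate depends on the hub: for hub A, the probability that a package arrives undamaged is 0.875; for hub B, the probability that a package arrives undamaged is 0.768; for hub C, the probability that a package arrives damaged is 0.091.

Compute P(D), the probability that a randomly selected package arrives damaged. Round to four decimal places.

P(D|A) = 1 − 0.875 = 0.125.
P(D|B) = 1 − 0.768 = 0.232.
Using total probability over the partition,
P(D) = P(D|A)·P(A) + P(D|B)·P(B) + P(D|C)·P(C)
      = 0.125·0.064 + 0.232·0.085 + 0.091·0.851
      = 0.008 + 0.01972 + 0.077441 = 0.105161

P(D) ≈ 0.1052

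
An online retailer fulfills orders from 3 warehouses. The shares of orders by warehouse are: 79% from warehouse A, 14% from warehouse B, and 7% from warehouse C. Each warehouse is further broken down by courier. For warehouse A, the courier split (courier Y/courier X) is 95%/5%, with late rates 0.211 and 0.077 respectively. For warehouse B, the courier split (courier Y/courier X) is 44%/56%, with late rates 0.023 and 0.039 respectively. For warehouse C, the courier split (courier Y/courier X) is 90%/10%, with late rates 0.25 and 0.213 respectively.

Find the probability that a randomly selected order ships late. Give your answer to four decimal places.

0.1831

P(L|A) = 0.95·0.211 + 0.05·0.077 = 0.20045 + 0.00385 = 0.2043
P(L|B) = 0.44·0.023 + 0.56·0.039 = 0.01012 + 0.02184 = 0.03196
P(L|C) = 0.9·0.25 + 0.1·0.213 = 0.225 + 0.0213 = 0.2463
Then overall,
P(L) = 0.79·0.2043 + 0.14·0.03196 + 0.07·0.2463
      = 0.161397 + 0.0044744 + 0.017241 = 0.1831124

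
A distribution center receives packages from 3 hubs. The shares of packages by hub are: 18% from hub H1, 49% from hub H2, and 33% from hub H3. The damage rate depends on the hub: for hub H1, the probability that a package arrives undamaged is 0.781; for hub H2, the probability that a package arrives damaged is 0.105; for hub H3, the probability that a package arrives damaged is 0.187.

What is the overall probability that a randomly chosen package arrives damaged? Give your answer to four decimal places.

P(D|H1) = 1 − 0.781 = 0.219.
P(D) = P(D|H1)·P(H1) + P(D|H2)·P(H2) + P(D|H3)·P(H3)
      = 0.219·0.18 + 0.105·0.49 + 0.187·0.33
      = 0.03942 + 0.05145 + 0.06171 = 0.15258

0.1526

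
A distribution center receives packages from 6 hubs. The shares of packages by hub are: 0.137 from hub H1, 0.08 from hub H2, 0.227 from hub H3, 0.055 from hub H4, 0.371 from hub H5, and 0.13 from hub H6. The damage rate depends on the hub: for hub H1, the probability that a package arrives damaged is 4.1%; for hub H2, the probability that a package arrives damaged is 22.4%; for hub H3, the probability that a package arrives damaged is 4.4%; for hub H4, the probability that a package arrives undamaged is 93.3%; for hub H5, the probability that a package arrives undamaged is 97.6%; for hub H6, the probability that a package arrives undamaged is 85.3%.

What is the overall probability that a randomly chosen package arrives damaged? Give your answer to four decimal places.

P(D|H4) = 1 − 0.933 = 0.067.
P(D|H5) = 1 − 0.976 = 0.024.
P(D|H6) = 1 − 0.853 = 0.147.
Summing over the partition,
P(D) = P(D|H1)·P(H1) + P(D|H2)·P(H2) + P(D|H3)·P(H3) + P(D|H4)·P(H4) + P(D|H5)·P(H5) + P(D|H6)·P(H6)
      = 0.041·0.137 + 0.224·0.08 + 0.044·0.227 + 0.067·0.055 + 0.024·0.371 + 0.147·0.13
      = 0.005617 + 0.01792 + 0.009988 + 0.003685 + 0.008904 + 0.01911 = 0.065224

P(D) ≈ 0.0652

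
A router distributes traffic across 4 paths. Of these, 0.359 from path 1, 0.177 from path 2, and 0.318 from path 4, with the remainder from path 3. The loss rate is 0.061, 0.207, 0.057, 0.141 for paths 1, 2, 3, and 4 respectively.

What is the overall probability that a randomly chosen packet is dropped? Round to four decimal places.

0.1117

P(3) = 1 − (0.359 + 0.177 + 0.318) = 0.146.
P(L) = P(L|1)·P(1) + P(L|2)·P(2) + P(L|3)·P(3) + P(L|4)·P(4)
      = 0.061·0.359 + 0.207·0.177 + 0.057·0.146 + 0.141·0.318
      = 0.021899 + 0.036639 + 0.008322 + 0.044838 = 0.111698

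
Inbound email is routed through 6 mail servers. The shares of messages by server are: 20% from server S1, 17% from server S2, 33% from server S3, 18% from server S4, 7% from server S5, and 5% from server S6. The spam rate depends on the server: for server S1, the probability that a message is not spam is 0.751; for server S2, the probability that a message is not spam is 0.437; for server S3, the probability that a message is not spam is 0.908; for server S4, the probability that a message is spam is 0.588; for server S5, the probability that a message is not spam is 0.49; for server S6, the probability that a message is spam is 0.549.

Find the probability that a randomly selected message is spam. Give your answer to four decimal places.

0.3449

P(S|S1) = 1 − 0.751 = 0.249.
P(S|S2) = 1 − 0.437 = 0.563.
P(S|S3) = 1 − 0.908 = 0.092.
P(S|S5) = 1 − 0.49 = 0.51.
Using total probability over the partition,
P(S) = P(S|S1)·P(S1) + P(S|S2)·P(S2) + P(S|S3)·P(S3) + P(S|S4)·P(S4) + P(S|S5)·P(S5) + P(S|S6)·P(S6)
      = 0.249·0.2 + 0.563·0.17 + 0.092·0.33 + 0.588·0.18 + 0.51·0.07 + 0.549·0.05
      = 0.0498 + 0.09571 + 0.03036 + 0.10584 + 0.0357 + 0.02745 = 0.34486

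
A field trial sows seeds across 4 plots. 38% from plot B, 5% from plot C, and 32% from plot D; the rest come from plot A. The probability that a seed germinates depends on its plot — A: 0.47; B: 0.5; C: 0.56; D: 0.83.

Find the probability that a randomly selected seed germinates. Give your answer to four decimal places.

0.6011

P(A) = 1 − (0.38 + 0.05 + 0.32) = 0.25.
P(G) = P(G|A)·P(A) + P(G|B)·P(B) + P(G|C)·P(C) + P(G|D)·P(D)
      = 0.47·0.25 + 0.5·0.38 + 0.56·0.05 + 0.83·0.32
      = 0.1175 + 0.19 + 0.028 + 0.2656 = 0.6011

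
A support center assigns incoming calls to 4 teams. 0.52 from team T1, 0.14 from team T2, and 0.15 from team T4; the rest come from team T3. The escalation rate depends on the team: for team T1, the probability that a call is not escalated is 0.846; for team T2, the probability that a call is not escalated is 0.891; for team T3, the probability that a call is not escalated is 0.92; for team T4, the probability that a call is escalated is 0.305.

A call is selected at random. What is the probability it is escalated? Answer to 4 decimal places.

0.1563

P(T3) = 1 − (0.52 + 0.14 + 0.15) = 0.19.
P(E|T1) = 1 − 0.846 = 0.154.
P(E|T2) = 1 − 0.891 = 0.109.
P(E|T3) = 1 − 0.92 = 0.08.
P(E) = P(E|T1)·P(T1) + P(E|T2)·P(T2) + P(E|T3)·P(T3) + P(E|T4)·P(T4)
      = 0.154·0.52 + 0.109·0.14 + 0.08·0.19 + 0.305·0.15
      = 0.08008 + 0.01526 + 0.0152 + 0.04575 = 0.15629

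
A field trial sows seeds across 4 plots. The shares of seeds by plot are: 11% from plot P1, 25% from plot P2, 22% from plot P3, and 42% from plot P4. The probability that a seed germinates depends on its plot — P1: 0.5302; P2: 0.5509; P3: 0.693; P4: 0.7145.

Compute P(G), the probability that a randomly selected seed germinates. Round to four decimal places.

P(G) = P(G|P1)·P(P1) + P(G|P2)·P(P2) + P(G|P3)·P(P3) + P(G|P4)·P(P4)
      = 0.5302·0.11 + 0.5509·0.25 + 0.693·0.22 + 0.7145·0.42
      = 0.058322 + 0.137725 + 0.15246 + 0.30009 = 0.648597

P(G) ≈ 0.6486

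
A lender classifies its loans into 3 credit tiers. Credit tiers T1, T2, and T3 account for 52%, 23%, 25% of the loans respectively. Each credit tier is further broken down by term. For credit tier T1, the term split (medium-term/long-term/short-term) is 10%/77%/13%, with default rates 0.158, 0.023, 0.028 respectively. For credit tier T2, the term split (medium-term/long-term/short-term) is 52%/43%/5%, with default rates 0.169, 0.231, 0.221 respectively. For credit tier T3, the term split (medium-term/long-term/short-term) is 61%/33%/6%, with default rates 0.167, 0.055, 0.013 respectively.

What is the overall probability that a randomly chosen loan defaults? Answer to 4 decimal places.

0.0951

P(D|T1) = 0.1·0.158 + 0.77·0.023 + 0.13·0.028 = 0.0158 + 0.01771 + 0.00364 = 0.03715
P(D|T2) = 0.52·0.169 + 0.43·0.231 + 0.05·0.221 = 0.08788 + 0.09933 + 0.01105 = 0.19826
P(D|T3) = 0.61·0.167 + 0.33·0.055 + 0.06·0.013 = 0.10187 + 0.01815 + 0.00078 = 0.1208
Then overall,
P(D) = 0.52·0.03715 + 0.23·0.19826 + 0.25·0.1208
      = 0.019318 + 0.0455998 + 0.0302 = 0.0951178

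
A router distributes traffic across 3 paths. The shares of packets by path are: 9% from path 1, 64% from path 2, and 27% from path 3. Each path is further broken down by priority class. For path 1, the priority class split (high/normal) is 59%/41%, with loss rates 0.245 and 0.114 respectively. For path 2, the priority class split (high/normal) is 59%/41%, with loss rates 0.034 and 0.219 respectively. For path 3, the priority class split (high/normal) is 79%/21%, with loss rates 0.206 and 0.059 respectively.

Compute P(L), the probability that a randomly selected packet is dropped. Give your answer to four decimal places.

P(L|1) = 0.59·0.245 + 0.41·0.114 = 0.14455 + 0.04674 = 0.19129
P(L|2) = 0.59·0.034 + 0.41·0.219 = 0.02006 + 0.08979 = 0.10985
P(L|3) = 0.79·0.206 + 0.21·0.059 = 0.16274 + 0.01239 = 0.17513
By total probability over the outer partition,
P(L) = 0.09·0.19129 + 0.64·0.10985 + 0.27·0.17513
      = 0.0172161 + 0.070304 + 0.0472851 = 0.1348052

0.1348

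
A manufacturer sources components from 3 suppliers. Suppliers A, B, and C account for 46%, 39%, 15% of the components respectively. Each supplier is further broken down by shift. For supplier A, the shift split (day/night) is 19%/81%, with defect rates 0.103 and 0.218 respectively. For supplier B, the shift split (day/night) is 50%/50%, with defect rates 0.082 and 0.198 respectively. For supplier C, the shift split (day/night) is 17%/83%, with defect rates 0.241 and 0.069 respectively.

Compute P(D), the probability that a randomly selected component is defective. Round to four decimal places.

P(D|A) = 0.19·0.103 + 0.81·0.218 = 0.01957 + 0.17658 = 0.19615
P(D|B) = 0.5·0.082 + 0.5·0.198 = 0.041 + 0.099 = 0.14
P(D|C) = 0.17·0.241 + 0.83·0.069 = 0.04097 + 0.05727 = 0.09824
By total probability over the outer partition,
P(D) = 0.46·0.19615 + 0.39·0.14 + 0.15·0.09824
      = 0.090229 + 0.0546 + 0.014736 = 0.159565

P(D) ≈ 0.1596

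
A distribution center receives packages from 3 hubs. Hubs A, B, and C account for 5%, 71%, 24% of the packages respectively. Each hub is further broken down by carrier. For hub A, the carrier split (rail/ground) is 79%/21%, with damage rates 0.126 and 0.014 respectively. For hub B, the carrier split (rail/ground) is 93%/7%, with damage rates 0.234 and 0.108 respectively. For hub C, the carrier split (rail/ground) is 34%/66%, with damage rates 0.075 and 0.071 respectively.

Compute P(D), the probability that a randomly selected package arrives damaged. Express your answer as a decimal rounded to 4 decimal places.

0.1824

P(D|A) = 0.79·0.126 + 0.21·0.014 = 0.09954 + 0.00294 = 0.10248
P(D|B) = 0.93·0.234 + 0.07·0.108 = 0.21762 + 0.00756 = 0.22518
P(D|C) = 0.34·0.075 + 0.66·0.071 = 0.0255 + 0.04686 = 0.07236
Then overall,
P(D) = 0.05·0.10248 + 0.71·0.22518 + 0.24·0.07236
      = 0.005124 + 0.1598778 + 0.0173664 = 0.1823682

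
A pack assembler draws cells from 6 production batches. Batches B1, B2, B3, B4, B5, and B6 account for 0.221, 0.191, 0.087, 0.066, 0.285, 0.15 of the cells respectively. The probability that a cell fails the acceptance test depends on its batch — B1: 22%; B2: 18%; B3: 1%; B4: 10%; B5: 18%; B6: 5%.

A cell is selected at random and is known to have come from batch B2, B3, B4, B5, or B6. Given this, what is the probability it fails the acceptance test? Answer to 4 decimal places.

P(F|S) ≈ 0.1292

Let S = {B2, B3, B4, B5, B6}.
P(S) = 0.191 + 0.087 + 0.066 + 0.285 + 0.15 = 0.779.
P(F ∩ S) = 0.18·0.191 + 0.01·0.087 + 0.1·0.066 + 0.18·0.285 + 0.05·0.15 = 0.03438 + 0.00087 + 0.0066 + 0.0513 + 0.0075 = 0.10065.
P(F | S) = 0.10065 / 0.779 = 0.129204…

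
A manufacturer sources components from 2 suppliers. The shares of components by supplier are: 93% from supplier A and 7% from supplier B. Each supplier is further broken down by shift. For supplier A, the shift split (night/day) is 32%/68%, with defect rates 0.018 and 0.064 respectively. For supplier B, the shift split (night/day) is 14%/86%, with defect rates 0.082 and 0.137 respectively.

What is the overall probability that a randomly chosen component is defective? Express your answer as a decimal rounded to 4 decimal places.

P(D|A) = 0.32·0.018 + 0.68·0.064 = 0.00576 + 0.04352 = 0.04928
P(D|B) = 0.14·0.082 + 0.86·0.137 = 0.01148 + 0.11782 = 0.1293
By total probability over the outer partition,
P(D) = 0.93·0.04928 + 0.07·0.1293
      = 0.0458304 + 0.009051 = 0.0548814

0.0549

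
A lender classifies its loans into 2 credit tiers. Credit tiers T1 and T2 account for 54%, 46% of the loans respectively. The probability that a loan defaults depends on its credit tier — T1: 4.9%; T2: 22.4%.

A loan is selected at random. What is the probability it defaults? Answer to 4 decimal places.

Using total probability over the partition,
P(D) = P(D|T1)·P(T1) + P(D|T2)·P(T2)
      = 0.049·0.54 + 0.224·0.46
      = 0.02646 + 0.10304 = 0.1295

0.1295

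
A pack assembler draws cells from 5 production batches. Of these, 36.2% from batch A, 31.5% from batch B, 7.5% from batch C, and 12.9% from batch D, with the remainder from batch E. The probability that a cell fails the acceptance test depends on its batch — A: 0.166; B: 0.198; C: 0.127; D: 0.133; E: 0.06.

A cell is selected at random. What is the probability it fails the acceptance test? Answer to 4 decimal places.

P(E) = 1 − (0.362 + 0.315 + 0.075 + 0.129) = 0.119.
Summing over the partition,
P(F) = P(F|A)·P(A) + P(F|B)·P(B) + P(F|C)·P(C) + P(F|D)·P(D) + P(F|E)·P(E)
      = 0.166·0.362 + 0.198·0.315 + 0.127·0.075 + 0.133·0.129 + 0.06·0.119
      = 0.060092 + 0.06237 + 0.009525 + 0.017157 + 0.00714 = 0.156284

0.1563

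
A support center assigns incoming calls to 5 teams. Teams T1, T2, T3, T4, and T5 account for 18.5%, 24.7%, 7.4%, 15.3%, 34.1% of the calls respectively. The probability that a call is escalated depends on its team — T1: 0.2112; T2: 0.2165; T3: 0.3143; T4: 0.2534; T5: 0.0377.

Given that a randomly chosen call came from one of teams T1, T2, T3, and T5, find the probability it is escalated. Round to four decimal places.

0.1519

Let S = {T1, T2, T3, T5}.
P(S) = 0.185 + 0.247 + 0.074 + 0.341 = 0.847.
P(E ∩ S) = 0.2112·0.185 + 0.2165·0.247 + 0.3143·0.074 + 0.0377·0.341 = 0.039072 + 0.0534755 + 0.0232582 + 0.0128557 = 0.1286614.
P(E | S) = 0.1286614 / 0.847 = 0.151902…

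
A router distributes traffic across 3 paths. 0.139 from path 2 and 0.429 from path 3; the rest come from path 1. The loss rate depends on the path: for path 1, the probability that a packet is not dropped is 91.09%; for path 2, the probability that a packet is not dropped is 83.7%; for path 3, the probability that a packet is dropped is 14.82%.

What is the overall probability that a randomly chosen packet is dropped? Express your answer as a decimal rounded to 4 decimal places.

P(1) = 1 − (0.139 + 0.429) = 0.432.
P(L|1) = 1 − 0.9109 = 0.0891.
P(L|2) = 1 − 0.837 = 0.163.
Using total probability over the partition,
P(L) = P(L|1)·P(1) + P(L|2)·P(2) + P(L|3)·P(3)
      = 0.0891·0.432 + 0.163·0.139 + 0.1482·0.429
      = 0.0384912 + 0.022657 + 0.0635778 = 0.124726

0.1247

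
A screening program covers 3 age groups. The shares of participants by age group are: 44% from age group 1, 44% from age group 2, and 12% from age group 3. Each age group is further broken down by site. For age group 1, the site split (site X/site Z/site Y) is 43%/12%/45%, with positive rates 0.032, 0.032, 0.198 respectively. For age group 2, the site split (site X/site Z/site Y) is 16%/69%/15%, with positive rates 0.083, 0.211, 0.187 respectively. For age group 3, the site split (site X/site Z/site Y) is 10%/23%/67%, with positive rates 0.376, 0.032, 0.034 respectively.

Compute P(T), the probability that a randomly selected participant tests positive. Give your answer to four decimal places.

0.1373

P(T|1) = 0.43·0.032 + 0.12·0.032 + 0.45·0.198 = 0.01376 + 0.00384 + 0.0891 = 0.1067
P(T|2) = 0.16·0.083 + 0.69·0.211 + 0.15·0.187 = 0.01328 + 0.14559 + 0.02805 = 0.18692
P(T|3) = 0.1·0.376 + 0.23·0.032 + 0.67·0.034 = 0.0376 + 0.00736 + 0.02278 = 0.06774
By total probability over the outer partition,
P(T) = 0.44·0.1067 + 0.44·0.18692 + 0.12·0.06774
      = 0.046948 + 0.0822448 + 0.0081288 = 0.1373216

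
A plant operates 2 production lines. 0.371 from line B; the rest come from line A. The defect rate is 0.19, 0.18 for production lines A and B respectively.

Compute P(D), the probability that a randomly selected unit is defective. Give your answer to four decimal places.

P(A) = 1 − (0.371) = 0.629.
Summing over the partition,
P(D) = P(D|A)·P(A) + P(D|B)·P(B)
      = 0.19·0.629 + 0.18·0.371
      = 0.11951 + 0.06678 = 0.18629

0.1863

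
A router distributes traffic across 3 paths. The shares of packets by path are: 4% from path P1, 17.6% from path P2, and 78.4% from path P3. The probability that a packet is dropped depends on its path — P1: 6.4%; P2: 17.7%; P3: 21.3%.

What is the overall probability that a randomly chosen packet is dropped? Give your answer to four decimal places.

0.2007

By the law of total probability,
P(L) = P(L|P1)·P(P1) + P(L|P2)·P(P2) + P(L|P3)·P(P3)
      = 0.064·0.04 + 0.177·0.176 + 0.213·0.784
      = 0.00256 + 0.031152 + 0.166992 = 0.200704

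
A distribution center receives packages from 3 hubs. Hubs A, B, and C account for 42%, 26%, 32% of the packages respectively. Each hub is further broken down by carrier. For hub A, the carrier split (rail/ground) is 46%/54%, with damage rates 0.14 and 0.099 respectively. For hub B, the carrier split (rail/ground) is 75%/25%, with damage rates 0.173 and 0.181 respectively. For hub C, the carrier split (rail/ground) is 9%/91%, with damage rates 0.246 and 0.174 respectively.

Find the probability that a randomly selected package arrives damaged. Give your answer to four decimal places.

P(D|A) = 0.46·0.14 + 0.54·0.099 = 0.0644 + 0.05346 = 0.11786
P(D|B) = 0.75·0.173 + 0.25·0.181 = 0.12975 + 0.04525 = 0.175
P(D|C) = 0.09·0.246 + 0.91·0.174 = 0.02214 + 0.15834 = 0.18048
Then overall,
P(D) = 0.42·0.11786 + 0.26·0.175 + 0.32·0.18048
      = 0.0495012 + 0.0455 + 0.0577536 = 0.1527548

P(D) ≈ 0.1528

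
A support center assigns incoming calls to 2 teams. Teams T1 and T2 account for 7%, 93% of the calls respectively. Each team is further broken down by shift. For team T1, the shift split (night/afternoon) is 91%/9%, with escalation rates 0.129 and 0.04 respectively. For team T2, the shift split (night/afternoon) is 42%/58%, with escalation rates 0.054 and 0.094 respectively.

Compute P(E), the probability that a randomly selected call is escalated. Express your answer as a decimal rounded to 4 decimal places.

0.0803

P(E|T1) = 0.91·0.129 + 0.09·0.04 = 0.11739 + 0.0036 = 0.12099
P(E|T2) = 0.42·0.054 + 0.58·0.094 = 0.02268 + 0.05452 = 0.0772
Then overall,
P(E) = 0.07·0.12099 + 0.93·0.0772
      = 0.0084693 + 0.071796 = 0.0802653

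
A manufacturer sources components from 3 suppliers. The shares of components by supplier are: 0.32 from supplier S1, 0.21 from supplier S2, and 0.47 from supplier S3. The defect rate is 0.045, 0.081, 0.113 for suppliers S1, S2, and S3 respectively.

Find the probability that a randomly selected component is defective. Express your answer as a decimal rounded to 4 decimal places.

0.0845

Using total probability over the partition,
P(D) = P(D|S1)·P(S1) + P(D|S2)·P(S2) + P(D|S3)·P(S3)
      = 0.045·0.32 + 0.081·0.21 + 0.113·0.47
      = 0.0144 + 0.01701 + 0.05311 = 0.08452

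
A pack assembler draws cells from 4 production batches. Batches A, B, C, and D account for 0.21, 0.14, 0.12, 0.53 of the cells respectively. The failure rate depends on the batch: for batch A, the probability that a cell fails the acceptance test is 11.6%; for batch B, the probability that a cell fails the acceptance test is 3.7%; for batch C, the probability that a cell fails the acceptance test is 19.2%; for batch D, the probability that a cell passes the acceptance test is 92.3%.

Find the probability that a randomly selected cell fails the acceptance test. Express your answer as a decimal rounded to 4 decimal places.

P(F) ≈ 0.0934

P(F|D) = 1 − 0.923 = 0.077.
P(F) = P(F|A)·P(A) + P(F|B)·P(B) + P(F|C)·P(C) + P(F|D)·P(D)
      = 0.116·0.21 + 0.037·0.14 + 0.192·0.12 + 0.077·0.53
      = 0.02436 + 0.00518 + 0.02304 + 0.04081 = 0.09339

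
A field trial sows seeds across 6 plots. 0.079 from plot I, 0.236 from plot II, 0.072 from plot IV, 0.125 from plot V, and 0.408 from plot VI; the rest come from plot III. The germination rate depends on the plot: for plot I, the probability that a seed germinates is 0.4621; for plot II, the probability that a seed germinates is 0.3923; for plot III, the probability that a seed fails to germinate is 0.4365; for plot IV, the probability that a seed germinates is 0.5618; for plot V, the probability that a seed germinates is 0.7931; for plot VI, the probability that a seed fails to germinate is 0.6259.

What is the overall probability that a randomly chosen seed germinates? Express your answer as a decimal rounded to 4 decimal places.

P(III) = 1 − (0.079 + 0.236 + 0.072 + 0.125 + 0.408) = 0.08.
P(G|III) = 1 − 0.4365 = 0.5635.
P(G|VI) = 1 − 0.6259 = 0.3741.
By the law of total probability,
P(G) = P(G|I)·P(I) + P(G|II)·P(II) + P(G|III)·P(III) + P(G|IV)·P(IV) + P(G|V)·P(V) + P(G|VI)·P(VI)
      = 0.4621·0.079 + 0.3923·0.236 + 0.5635·0.08 + 0.5618·0.072 + 0.7931·0.125 + 0.3741·0.408
      = 0.0365059 + 0.0925828 + 0.04508 + 0.0404496 + 0.0991375 + 0.1526328 = 0.4663886

P(G) ≈ 0.4664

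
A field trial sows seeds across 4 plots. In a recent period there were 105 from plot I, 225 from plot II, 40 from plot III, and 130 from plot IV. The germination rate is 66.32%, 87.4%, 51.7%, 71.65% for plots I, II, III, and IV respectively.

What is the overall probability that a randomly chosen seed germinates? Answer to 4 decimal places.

0.7602

Total: 105 + 225 + 40 + 130 = 500.
P(I) = 105/500 = 0.21. P(II) = 225/500 = 0.45. P(III) = 40/500 = 0.08. P(IV) = 130/500 = 0.26.
P(G) = P(G|I)·P(I) + P(G|II)·P(II) + P(G|III)·P(III) + P(G|IV)·P(IV)
      = 0.6632·0.21 + 0.874·0.45 + 0.517·0.08 + 0.7165·0.26
      = 0.139272 + 0.3933 + 0.04136 + 0.18629 = 0.760222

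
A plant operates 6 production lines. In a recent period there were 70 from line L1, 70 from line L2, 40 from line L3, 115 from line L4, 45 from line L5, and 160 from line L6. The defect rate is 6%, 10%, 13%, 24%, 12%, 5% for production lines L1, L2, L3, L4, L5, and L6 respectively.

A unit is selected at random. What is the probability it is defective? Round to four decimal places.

Total: 70 + 70 + 40 + 115 + 45 + 160 = 500.
P(L1) = 70/500 = 0.14. P(L2) = 70/500 = 0.14. P(L3) = 40/500 = 0.08. P(L4) = 115/500 = 0.23. P(L5) = 45/500 = 0.09. P(L6) = 160/500 = 0.32.
By the law of total probability,
P(D) = P(D|L1)·P(L1) + P(D|L2)·P(L2) + P(D|L3)·P(L3) + P(D|L4)·P(L4) + P(D|L5)·P(L5) + P(D|L6)·P(L6)
      = 0.06·0.14 + 0.1·0.14 + 0.13·0.08 + 0.24·0.23 + 0.12·0.09 + 0.05·0.32
      = 0.0084 + 0.014 + 0.0104 + 0.0552 + 0.0108 + 0.016 = 0.1148

0.1148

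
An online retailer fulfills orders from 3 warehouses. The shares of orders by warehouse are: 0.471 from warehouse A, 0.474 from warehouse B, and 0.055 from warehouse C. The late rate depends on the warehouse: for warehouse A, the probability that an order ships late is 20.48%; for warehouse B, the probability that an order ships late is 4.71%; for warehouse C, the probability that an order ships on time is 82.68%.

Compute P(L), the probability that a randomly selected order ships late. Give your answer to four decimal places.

0.1283

P(L|C) = 1 − 0.8268 = 0.1732.
Summing over the partition,
P(L) = P(L|A)·P(A) + P(L|B)·P(B) + P(L|C)·P(C)
      = 0.2048·0.471 + 0.0471·0.474 + 0.1732·0.055
      = 0.0964608 + 0.0223254 + 0.009526 = 0.1283122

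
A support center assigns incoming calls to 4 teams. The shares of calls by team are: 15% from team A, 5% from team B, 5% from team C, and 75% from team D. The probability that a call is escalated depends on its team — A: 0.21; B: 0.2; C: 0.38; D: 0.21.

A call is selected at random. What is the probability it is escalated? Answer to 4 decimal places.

P(E) ≈ 0.2180

By the law of total probability,
P(E) = P(E|A)·P(A) + P(E|B)·P(B) + P(E|C)·P(C) + P(E|D)·P(D)
      = 0.21·0.15 + 0.2·0.05 + 0.38·0.05 + 0.21·0.75
      = 0.0315 + 0.01 + 0.019 + 0.1575 = 0.218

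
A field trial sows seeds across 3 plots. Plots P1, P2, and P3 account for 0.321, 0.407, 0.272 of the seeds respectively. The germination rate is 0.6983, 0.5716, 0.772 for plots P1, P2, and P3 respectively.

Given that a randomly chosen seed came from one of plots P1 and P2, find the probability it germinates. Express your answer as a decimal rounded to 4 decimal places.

Let S = {P1, P2}.
P(S) = 0.321 + 0.407 = 0.728.
P(G ∩ S) = 0.6983·0.321 + 0.5716·0.407 = 0.2241543 + 0.2326412 = 0.4567955.
P(G | S) = 0.4567955 / 0.728 = 0.627466…

0.6275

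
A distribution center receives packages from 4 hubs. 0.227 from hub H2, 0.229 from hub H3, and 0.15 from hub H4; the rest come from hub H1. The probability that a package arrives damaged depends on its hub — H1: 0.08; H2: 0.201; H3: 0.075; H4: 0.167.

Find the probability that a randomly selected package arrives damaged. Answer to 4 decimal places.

P(D) ≈ 0.1194

P(H1) = 1 − (0.227 + 0.229 + 0.15) = 0.394.
P(D) = P(D|H1)·P(H1) + P(D|H2)·P(H2) + P(D|H3)·P(H3) + P(D|H4)·P(H4)
      = 0.08·0.394 + 0.201·0.227 + 0.075·0.229 + 0.167·0.15
      = 0.03152 + 0.045627 + 0.017175 + 0.02505 = 0.119372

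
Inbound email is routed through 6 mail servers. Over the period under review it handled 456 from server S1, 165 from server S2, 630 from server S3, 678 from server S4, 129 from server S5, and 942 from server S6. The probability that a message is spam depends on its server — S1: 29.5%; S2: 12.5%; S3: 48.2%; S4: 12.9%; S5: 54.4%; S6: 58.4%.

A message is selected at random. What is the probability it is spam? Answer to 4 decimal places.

P(S) ≈ 0.3889

Total: 456 + 165 + 630 + 678 + 129 + 942 = 3000.
P(S1) = 456/3000 = 0.152. P(S2) = 165/3000 = 0.055. P(S3) = 630/3000 = 0.21. P(S4) = 678/3000 = 0.226. P(S5) = 129/3000 = 0.043. P(S6) = 942/3000 = 0.314.
P(S) = P(S|S1)·P(S1) + P(S|S2)·P(S2) + P(S|S3)·P(S3) + P(S|S4)·P(S4) + P(S|S5)·P(S5) + P(S|S6)·P(S6)
      = 0.295·0.152 + 0.125·0.055 + 0.482·0.21 + 0.129·0.226 + 0.544·0.043 + 0.584·0.314
      = 0.04484 + 0.006875 + 0.10122 + 0.029154 + 0.023392 + 0.183376 = 0.388857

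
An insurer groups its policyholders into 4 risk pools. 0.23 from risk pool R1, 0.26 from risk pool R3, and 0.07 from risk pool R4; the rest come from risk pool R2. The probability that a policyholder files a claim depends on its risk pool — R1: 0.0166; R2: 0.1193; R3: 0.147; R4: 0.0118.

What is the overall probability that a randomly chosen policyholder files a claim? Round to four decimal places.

P(R2) = 1 − (0.23 + 0.26 + 0.07) = 0.44.
By the law of total probability,
P(C) = P(C|R1)·P(R1) + P(C|R2)·P(R2) + P(C|R3)·P(R3) + P(C|R4)·P(R4)
      = 0.0166·0.23 + 0.1193·0.44 + 0.147·0.26 + 0.0118·0.07
      = 0.003818 + 0.052492 + 0.03822 + 0.000826 = 0.095356

0.0954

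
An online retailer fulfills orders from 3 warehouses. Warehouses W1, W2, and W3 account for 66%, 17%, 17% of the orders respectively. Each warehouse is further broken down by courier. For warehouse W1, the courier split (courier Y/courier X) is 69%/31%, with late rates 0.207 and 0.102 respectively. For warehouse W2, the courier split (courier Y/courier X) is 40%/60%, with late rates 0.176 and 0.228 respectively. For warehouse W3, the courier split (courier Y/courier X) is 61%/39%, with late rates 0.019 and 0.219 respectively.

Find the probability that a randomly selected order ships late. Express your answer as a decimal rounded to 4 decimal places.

P(L|W1) = 0.69·0.207 + 0.31·0.102 = 0.14283 + 0.03162 = 0.17445
P(L|W2) = 0.4·0.176 + 0.6·0.228 = 0.0704 + 0.1368 = 0.2072
P(L|W3) = 0.61·0.019 + 0.39·0.219 = 0.01159 + 0.08541 = 0.097
Then overall,
P(L) = 0.66·0.17445 + 0.17·0.2072 + 0.17·0.097
      = 0.115137 + 0.035224 + 0.01649 = 0.166851

P(L) ≈ 0.1669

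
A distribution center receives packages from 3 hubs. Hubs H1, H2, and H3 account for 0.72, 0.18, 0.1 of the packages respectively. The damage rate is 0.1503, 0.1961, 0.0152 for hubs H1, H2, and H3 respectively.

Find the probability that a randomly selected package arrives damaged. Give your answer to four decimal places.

P(D) = P(D|H1)·P(H1) + P(D|H2)·P(H2) + P(D|H3)·P(H3)
      = 0.1503·0.72 + 0.1961·0.18 + 0.0152·0.1
      = 0.108216 + 0.035298 + 0.00152 = 0.145034

0.1450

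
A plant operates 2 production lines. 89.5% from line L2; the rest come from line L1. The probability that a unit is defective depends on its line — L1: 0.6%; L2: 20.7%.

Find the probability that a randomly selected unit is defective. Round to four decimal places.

P(L1) = 1 − (0.895) = 0.105.
By the law of total probability,
P(D) = P(D|L1)·P(L1) + P(D|L2)·P(L2)
      = 0.006·0.105 + 0.207·0.895
      = 0.00063 + 0.185265 = 0.185895

0.1859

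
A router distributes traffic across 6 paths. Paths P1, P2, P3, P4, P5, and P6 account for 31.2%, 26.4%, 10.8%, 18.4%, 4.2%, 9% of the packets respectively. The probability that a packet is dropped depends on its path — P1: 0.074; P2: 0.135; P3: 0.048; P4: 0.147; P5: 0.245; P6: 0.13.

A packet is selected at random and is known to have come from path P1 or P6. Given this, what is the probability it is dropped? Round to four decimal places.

P(L|S) ≈ 0.0865

Let S = {P1, P6}.
P(S) = 0.312 + 0.09 = 0.402.
P(L ∩ S) = 0.074·0.312 + 0.13·0.09 = 0.023088 + 0.0117 = 0.034788.
P(L | S) = 0.034788 / 0.402 = 0.086537…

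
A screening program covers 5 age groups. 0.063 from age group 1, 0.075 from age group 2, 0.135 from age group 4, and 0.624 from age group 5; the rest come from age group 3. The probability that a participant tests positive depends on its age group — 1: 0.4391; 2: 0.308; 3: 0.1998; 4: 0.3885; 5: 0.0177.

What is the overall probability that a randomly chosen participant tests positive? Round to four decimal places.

P(3) = 1 − (0.063 + 0.075 + 0.135 + 0.624) = 0.103.
P(T) = P(T|1)·P(1) + P(T|2)·P(2) + P(T|3)·P(3) + P(T|4)·P(4) + P(T|5)·P(5)
      = 0.4391·0.063 + 0.308·0.075 + 0.1998·0.103 + 0.3885·0.135 + 0.0177·0.624
      = 0.0276633 + 0.0231 + 0.0205794 + 0.0524475 + 0.0110448 = 0.134835

P(T) ≈ 0.1348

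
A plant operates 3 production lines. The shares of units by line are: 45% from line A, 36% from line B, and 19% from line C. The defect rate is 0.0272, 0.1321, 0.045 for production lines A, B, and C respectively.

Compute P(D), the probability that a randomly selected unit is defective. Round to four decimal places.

P(D) ≈ 0.0683

Using total probability over the partition,
P(D) = P(D|A)·P(A) + P(D|B)·P(B) + P(D|C)·P(C)
      = 0.0272·0.45 + 0.1321·0.36 + 0.045·0.19
      = 0.01224 + 0.047556 + 0.00855 = 0.068346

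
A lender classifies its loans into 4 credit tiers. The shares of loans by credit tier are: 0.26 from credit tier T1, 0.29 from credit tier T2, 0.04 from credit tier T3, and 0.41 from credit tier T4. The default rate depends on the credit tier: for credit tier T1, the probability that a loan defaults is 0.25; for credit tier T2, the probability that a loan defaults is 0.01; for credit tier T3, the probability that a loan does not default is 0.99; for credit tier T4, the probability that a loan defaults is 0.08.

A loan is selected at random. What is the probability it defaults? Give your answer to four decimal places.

P(D|T3) = 1 − 0.99 = 0.01.
Using total probability over the partition,
P(D) = P(D|T1)·P(T1) + P(D|T2)·P(T2) + P(D|T3)·P(T3) + P(D|T4)·P(T4)
      = 0.25·0.26 + 0.01·0.29 + 0.01·0.04 + 0.08·0.41
      = 0.065 + 0.0029 + 0.0004 + 0.0328 = 0.1011

0.1011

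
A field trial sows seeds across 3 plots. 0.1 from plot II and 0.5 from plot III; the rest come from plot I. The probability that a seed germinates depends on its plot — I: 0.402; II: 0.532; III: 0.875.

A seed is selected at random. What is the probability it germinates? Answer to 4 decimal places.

P(G) ≈ 0.6515

P(I) = 1 − (0.1 + 0.5) = 0.4.
Using total probability over the partition,
P(G) = P(G|I)·P(I) + P(G|II)·P(II) + P(G|III)·P(III)
      = 0.402·0.4 + 0.532·0.1 + 0.875·0.5
      = 0.1608 + 0.0532 + 0.4375 = 0.6515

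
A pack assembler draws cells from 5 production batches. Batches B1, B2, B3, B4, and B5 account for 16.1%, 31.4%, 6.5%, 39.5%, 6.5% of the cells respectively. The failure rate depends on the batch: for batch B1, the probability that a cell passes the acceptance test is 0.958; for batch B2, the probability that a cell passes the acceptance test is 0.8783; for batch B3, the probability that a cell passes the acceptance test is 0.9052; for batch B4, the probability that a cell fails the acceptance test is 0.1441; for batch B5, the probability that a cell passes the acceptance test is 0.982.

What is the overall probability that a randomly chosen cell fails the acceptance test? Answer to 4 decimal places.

0.1092

P(F|B1) = 1 − 0.958 = 0.042.
P(F|B2) = 1 − 0.8783 = 0.1217.
P(F|B3) = 1 − 0.9052 = 0.0948.
P(F|B5) = 1 − 0.982 = 0.018.
P(F) = P(F|B1)·P(B1) + P(F|B2)·P(B2) + P(F|B3)·P(B3) + P(F|B4)·P(B4) + P(F|B5)·P(B5)
      = 0.042·0.161 + 0.1217·0.314 + 0.0948·0.065 + 0.1441·0.395 + 0.018·0.065
      = 0.006762 + 0.0382138 + 0.006162 + 0.0569195 + 0.00117 = 0.1092273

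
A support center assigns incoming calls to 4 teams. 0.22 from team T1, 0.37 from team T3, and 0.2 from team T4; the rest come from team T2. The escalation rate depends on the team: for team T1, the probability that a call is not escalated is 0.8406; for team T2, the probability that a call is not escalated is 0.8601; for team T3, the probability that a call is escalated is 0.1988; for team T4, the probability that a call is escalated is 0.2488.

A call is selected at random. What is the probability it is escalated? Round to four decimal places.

P(T2) = 1 − (0.22 + 0.37 + 0.2) = 0.21.
P(E|T1) = 1 − 0.8406 = 0.1594.
P(E|T2) = 1 − 0.8601 = 0.1399.
P(E) = P(E|T1)·P(T1) + P(E|T2)·P(T2) + P(E|T3)·P(T3) + P(E|T4)·P(T4)
      = 0.1594·0.22 + 0.1399·0.21 + 0.1988·0.37 + 0.2488·0.2
      = 0.035068 + 0.029379 + 0.073556 + 0.04976 = 0.187763

P(E) ≈ 0.1878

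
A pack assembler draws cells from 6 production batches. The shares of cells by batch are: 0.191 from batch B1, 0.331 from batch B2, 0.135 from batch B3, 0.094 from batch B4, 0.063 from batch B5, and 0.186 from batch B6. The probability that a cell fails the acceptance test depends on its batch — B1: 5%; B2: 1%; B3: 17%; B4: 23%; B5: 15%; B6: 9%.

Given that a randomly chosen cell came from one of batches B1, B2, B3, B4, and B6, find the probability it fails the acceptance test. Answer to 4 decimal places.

Let S = {B1, B2, B3, B4, B6}.
P(S) = 0.191 + 0.331 + 0.135 + 0.094 + 0.186 = 0.937.
P(F ∩ S) = 0.05·0.191 + 0.01·0.331 + 0.17·0.135 + 0.23·0.094 + 0.09·0.186 = 0.00955 + 0.00331 + 0.02295 + 0.02162 + 0.01674 = 0.07417.
P(F | S) = 0.07417 / 0.937 = 0.079157…

0.0792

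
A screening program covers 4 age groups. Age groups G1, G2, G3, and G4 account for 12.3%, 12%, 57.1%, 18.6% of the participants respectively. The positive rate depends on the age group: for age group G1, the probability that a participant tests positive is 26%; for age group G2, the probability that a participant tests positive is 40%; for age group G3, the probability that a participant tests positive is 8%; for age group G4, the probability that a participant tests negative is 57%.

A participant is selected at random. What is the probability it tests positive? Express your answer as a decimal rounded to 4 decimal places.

0.2056

P(T|G4) = 1 − 0.57 = 0.43.
By the law of total probability,
P(T) = P(T|G1)·P(G1) + P(T|G2)·P(G2) + P(T|G3)·P(G3) + P(T|G4)·P(G4)
      = 0.26·0.123 + 0.4·0.12 + 0.08·0.571 + 0.43·0.186
      = 0.03198 + 0.048 + 0.04568 + 0.07998 = 0.20564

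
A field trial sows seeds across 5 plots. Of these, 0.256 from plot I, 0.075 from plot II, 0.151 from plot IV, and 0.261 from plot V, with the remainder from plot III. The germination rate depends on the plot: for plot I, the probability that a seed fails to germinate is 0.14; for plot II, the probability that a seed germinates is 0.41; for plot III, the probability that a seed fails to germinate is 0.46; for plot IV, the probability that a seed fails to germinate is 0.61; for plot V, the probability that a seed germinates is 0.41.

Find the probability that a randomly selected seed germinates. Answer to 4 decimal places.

P(G) ≈ 0.5556

P(III) = 1 − (0.256 + 0.075 + 0.151 + 0.261) = 0.257.
P(G|I) = 1 − 0.14 = 0.86.
P(G|III) = 1 − 0.46 = 0.54.
P(G|IV) = 1 − 0.61 = 0.39.
Using total probability over the partition,
P(G) = P(G|I)·P(I) + P(G|II)·P(II) + P(G|III)·P(III) + P(G|IV)·P(IV) + P(G|V)·P(V)
      = 0.86·0.256 + 0.41·0.075 + 0.54·0.257 + 0.39·0.151 + 0.41·0.261
      = 0.22016 + 0.03075 + 0.13878 + 0.05889 + 0.10701 = 0.55559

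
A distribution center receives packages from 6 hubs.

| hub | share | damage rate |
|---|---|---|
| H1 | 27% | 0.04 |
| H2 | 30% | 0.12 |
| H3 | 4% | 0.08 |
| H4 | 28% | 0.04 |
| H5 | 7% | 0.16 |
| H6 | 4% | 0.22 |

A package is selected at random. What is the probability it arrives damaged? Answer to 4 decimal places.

P(D) = P(D|H1)·P(H1) + P(D|H2)·P(H2) + P(D|H3)·P(H3) + P(D|H4)·P(H4) + P(D|H5)·P(H5) + P(D|H6)·P(H6)
      = 0.04·0.27 + 0.12·0.3 + 0.08·0.04 + 0.04·0.28 + 0.16·0.07 + 0.22·0.04
      = 0.0108 + 0.036 + 0.0032 + 0.0112 + 0.0112 + 0.0088 = 0.0812

P(D) ≈ 0.0812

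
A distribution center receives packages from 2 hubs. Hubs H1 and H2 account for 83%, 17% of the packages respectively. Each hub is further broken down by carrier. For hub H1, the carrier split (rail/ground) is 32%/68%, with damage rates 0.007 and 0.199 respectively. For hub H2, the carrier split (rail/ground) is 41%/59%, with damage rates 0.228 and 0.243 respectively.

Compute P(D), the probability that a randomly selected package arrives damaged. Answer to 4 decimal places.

0.1544

P(D|H1) = 0.32·0.007 + 0.68·0.199 = 0.00224 + 0.13532 = 0.13756
P(D|H2) = 0.41·0.228 + 0.59·0.243 = 0.09348 + 0.14337 = 0.23685
Then overall,
P(D) = 0.83·0.13756 + 0.17·0.23685
      = 0.1141748 + 0.0402645 = 0.1544393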